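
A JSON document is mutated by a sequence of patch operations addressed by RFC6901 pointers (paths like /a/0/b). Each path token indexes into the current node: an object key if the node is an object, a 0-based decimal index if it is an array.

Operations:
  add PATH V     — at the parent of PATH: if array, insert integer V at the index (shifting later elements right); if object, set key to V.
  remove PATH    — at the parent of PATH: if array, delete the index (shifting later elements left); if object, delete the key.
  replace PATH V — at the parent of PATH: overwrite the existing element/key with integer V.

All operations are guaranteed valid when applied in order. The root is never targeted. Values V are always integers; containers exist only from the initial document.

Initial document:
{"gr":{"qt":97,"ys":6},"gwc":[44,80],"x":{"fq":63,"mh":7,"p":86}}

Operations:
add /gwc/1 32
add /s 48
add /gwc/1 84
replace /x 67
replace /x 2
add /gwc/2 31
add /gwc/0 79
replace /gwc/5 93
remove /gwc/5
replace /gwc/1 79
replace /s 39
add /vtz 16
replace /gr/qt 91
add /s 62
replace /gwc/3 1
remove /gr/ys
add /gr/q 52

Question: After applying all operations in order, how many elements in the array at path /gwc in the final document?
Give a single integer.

After op 1 (add /gwc/1 32): {"gr":{"qt":97,"ys":6},"gwc":[44,32,80],"x":{"fq":63,"mh":7,"p":86}}
After op 2 (add /s 48): {"gr":{"qt":97,"ys":6},"gwc":[44,32,80],"s":48,"x":{"fq":63,"mh":7,"p":86}}
After op 3 (add /gwc/1 84): {"gr":{"qt":97,"ys":6},"gwc":[44,84,32,80],"s":48,"x":{"fq":63,"mh":7,"p":86}}
After op 4 (replace /x 67): {"gr":{"qt":97,"ys":6},"gwc":[44,84,32,80],"s":48,"x":67}
After op 5 (replace /x 2): {"gr":{"qt":97,"ys":6},"gwc":[44,84,32,80],"s":48,"x":2}
After op 6 (add /gwc/2 31): {"gr":{"qt":97,"ys":6},"gwc":[44,84,31,32,80],"s":48,"x":2}
After op 7 (add /gwc/0 79): {"gr":{"qt":97,"ys":6},"gwc":[79,44,84,31,32,80],"s":48,"x":2}
After op 8 (replace /gwc/5 93): {"gr":{"qt":97,"ys":6},"gwc":[79,44,84,31,32,93],"s":48,"x":2}
After op 9 (remove /gwc/5): {"gr":{"qt":97,"ys":6},"gwc":[79,44,84,31,32],"s":48,"x":2}
After op 10 (replace /gwc/1 79): {"gr":{"qt":97,"ys":6},"gwc":[79,79,84,31,32],"s":48,"x":2}
After op 11 (replace /s 39): {"gr":{"qt":97,"ys":6},"gwc":[79,79,84,31,32],"s":39,"x":2}
After op 12 (add /vtz 16): {"gr":{"qt":97,"ys":6},"gwc":[79,79,84,31,32],"s":39,"vtz":16,"x":2}
After op 13 (replace /gr/qt 91): {"gr":{"qt":91,"ys":6},"gwc":[79,79,84,31,32],"s":39,"vtz":16,"x":2}
After op 14 (add /s 62): {"gr":{"qt":91,"ys":6},"gwc":[79,79,84,31,32],"s":62,"vtz":16,"x":2}
After op 15 (replace /gwc/3 1): {"gr":{"qt":91,"ys":6},"gwc":[79,79,84,1,32],"s":62,"vtz":16,"x":2}
After op 16 (remove /gr/ys): {"gr":{"qt":91},"gwc":[79,79,84,1,32],"s":62,"vtz":16,"x":2}
After op 17 (add /gr/q 52): {"gr":{"q":52,"qt":91},"gwc":[79,79,84,1,32],"s":62,"vtz":16,"x":2}
Size at path /gwc: 5

Answer: 5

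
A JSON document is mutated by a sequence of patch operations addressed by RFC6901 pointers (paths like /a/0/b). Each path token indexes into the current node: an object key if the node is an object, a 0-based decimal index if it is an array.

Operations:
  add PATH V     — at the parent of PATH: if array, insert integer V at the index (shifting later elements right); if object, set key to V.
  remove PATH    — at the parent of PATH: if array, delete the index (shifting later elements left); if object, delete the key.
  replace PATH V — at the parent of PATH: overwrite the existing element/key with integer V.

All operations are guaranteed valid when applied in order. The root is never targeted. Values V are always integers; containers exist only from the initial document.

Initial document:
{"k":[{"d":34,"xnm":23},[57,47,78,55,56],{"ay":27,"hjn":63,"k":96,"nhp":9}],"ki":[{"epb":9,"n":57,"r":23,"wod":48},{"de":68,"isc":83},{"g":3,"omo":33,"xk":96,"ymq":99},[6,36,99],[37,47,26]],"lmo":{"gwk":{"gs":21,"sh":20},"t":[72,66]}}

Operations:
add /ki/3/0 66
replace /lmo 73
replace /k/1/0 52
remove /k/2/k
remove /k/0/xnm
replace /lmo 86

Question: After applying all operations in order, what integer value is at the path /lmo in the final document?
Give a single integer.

After op 1 (add /ki/3/0 66): {"k":[{"d":34,"xnm":23},[57,47,78,55,56],{"ay":27,"hjn":63,"k":96,"nhp":9}],"ki":[{"epb":9,"n":57,"r":23,"wod":48},{"de":68,"isc":83},{"g":3,"omo":33,"xk":96,"ymq":99},[66,6,36,99],[37,47,26]],"lmo":{"gwk":{"gs":21,"sh":20},"t":[72,66]}}
After op 2 (replace /lmo 73): {"k":[{"d":34,"xnm":23},[57,47,78,55,56],{"ay":27,"hjn":63,"k":96,"nhp":9}],"ki":[{"epb":9,"n":57,"r":23,"wod":48},{"de":68,"isc":83},{"g":3,"omo":33,"xk":96,"ymq":99},[66,6,36,99],[37,47,26]],"lmo":73}
After op 3 (replace /k/1/0 52): {"k":[{"d":34,"xnm":23},[52,47,78,55,56],{"ay":27,"hjn":63,"k":96,"nhp":9}],"ki":[{"epb":9,"n":57,"r":23,"wod":48},{"de":68,"isc":83},{"g":3,"omo":33,"xk":96,"ymq":99},[66,6,36,99],[37,47,26]],"lmo":73}
After op 4 (remove /k/2/k): {"k":[{"d":34,"xnm":23},[52,47,78,55,56],{"ay":27,"hjn":63,"nhp":9}],"ki":[{"epb":9,"n":57,"r":23,"wod":48},{"de":68,"isc":83},{"g":3,"omo":33,"xk":96,"ymq":99},[66,6,36,99],[37,47,26]],"lmo":73}
After op 5 (remove /k/0/xnm): {"k":[{"d":34},[52,47,78,55,56],{"ay":27,"hjn":63,"nhp":9}],"ki":[{"epb":9,"n":57,"r":23,"wod":48},{"de":68,"isc":83},{"g":3,"omo":33,"xk":96,"ymq":99},[66,6,36,99],[37,47,26]],"lmo":73}
After op 6 (replace /lmo 86): {"k":[{"d":34},[52,47,78,55,56],{"ay":27,"hjn":63,"nhp":9}],"ki":[{"epb":9,"n":57,"r":23,"wod":48},{"de":68,"isc":83},{"g":3,"omo":33,"xk":96,"ymq":99},[66,6,36,99],[37,47,26]],"lmo":86}
Value at /lmo: 86

Answer: 86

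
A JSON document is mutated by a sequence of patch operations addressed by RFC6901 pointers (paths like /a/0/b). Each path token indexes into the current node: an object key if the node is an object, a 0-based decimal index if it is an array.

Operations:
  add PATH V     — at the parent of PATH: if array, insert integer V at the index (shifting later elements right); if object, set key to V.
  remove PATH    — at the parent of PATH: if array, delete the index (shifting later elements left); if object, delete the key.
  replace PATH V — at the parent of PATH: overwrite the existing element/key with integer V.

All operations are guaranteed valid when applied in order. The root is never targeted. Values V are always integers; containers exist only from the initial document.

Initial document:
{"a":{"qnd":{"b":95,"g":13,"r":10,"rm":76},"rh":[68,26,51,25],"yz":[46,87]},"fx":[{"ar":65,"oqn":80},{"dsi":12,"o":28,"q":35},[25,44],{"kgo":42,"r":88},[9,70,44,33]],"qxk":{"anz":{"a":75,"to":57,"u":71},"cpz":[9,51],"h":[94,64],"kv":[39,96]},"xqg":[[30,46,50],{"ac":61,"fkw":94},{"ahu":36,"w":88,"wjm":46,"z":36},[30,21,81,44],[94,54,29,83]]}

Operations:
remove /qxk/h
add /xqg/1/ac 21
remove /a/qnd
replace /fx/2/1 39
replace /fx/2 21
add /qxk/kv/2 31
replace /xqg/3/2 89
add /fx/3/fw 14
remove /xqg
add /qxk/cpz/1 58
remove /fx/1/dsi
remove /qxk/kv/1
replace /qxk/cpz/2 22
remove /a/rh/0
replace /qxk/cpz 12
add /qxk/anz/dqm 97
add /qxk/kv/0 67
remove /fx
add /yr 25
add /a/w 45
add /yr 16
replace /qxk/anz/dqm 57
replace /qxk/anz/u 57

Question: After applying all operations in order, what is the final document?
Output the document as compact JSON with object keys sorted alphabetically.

Answer: {"a":{"rh":[26,51,25],"w":45,"yz":[46,87]},"qxk":{"anz":{"a":75,"dqm":57,"to":57,"u":57},"cpz":12,"kv":[67,39,31]},"yr":16}

Derivation:
After op 1 (remove /qxk/h): {"a":{"qnd":{"b":95,"g":13,"r":10,"rm":76},"rh":[68,26,51,25],"yz":[46,87]},"fx":[{"ar":65,"oqn":80},{"dsi":12,"o":28,"q":35},[25,44],{"kgo":42,"r":88},[9,70,44,33]],"qxk":{"anz":{"a":75,"to":57,"u":71},"cpz":[9,51],"kv":[39,96]},"xqg":[[30,46,50],{"ac":61,"fkw":94},{"ahu":36,"w":88,"wjm":46,"z":36},[30,21,81,44],[94,54,29,83]]}
After op 2 (add /xqg/1/ac 21): {"a":{"qnd":{"b":95,"g":13,"r":10,"rm":76},"rh":[68,26,51,25],"yz":[46,87]},"fx":[{"ar":65,"oqn":80},{"dsi":12,"o":28,"q":35},[25,44],{"kgo":42,"r":88},[9,70,44,33]],"qxk":{"anz":{"a":75,"to":57,"u":71},"cpz":[9,51],"kv":[39,96]},"xqg":[[30,46,50],{"ac":21,"fkw":94},{"ahu":36,"w":88,"wjm":46,"z":36},[30,21,81,44],[94,54,29,83]]}
After op 3 (remove /a/qnd): {"a":{"rh":[68,26,51,25],"yz":[46,87]},"fx":[{"ar":65,"oqn":80},{"dsi":12,"o":28,"q":35},[25,44],{"kgo":42,"r":88},[9,70,44,33]],"qxk":{"anz":{"a":75,"to":57,"u":71},"cpz":[9,51],"kv":[39,96]},"xqg":[[30,46,50],{"ac":21,"fkw":94},{"ahu":36,"w":88,"wjm":46,"z":36},[30,21,81,44],[94,54,29,83]]}
After op 4 (replace /fx/2/1 39): {"a":{"rh":[68,26,51,25],"yz":[46,87]},"fx":[{"ar":65,"oqn":80},{"dsi":12,"o":28,"q":35},[25,39],{"kgo":42,"r":88},[9,70,44,33]],"qxk":{"anz":{"a":75,"to":57,"u":71},"cpz":[9,51],"kv":[39,96]},"xqg":[[30,46,50],{"ac":21,"fkw":94},{"ahu":36,"w":88,"wjm":46,"z":36},[30,21,81,44],[94,54,29,83]]}
After op 5 (replace /fx/2 21): {"a":{"rh":[68,26,51,25],"yz":[46,87]},"fx":[{"ar":65,"oqn":80},{"dsi":12,"o":28,"q":35},21,{"kgo":42,"r":88},[9,70,44,33]],"qxk":{"anz":{"a":75,"to":57,"u":71},"cpz":[9,51],"kv":[39,96]},"xqg":[[30,46,50],{"ac":21,"fkw":94},{"ahu":36,"w":88,"wjm":46,"z":36},[30,21,81,44],[94,54,29,83]]}
After op 6 (add /qxk/kv/2 31): {"a":{"rh":[68,26,51,25],"yz":[46,87]},"fx":[{"ar":65,"oqn":80},{"dsi":12,"o":28,"q":35},21,{"kgo":42,"r":88},[9,70,44,33]],"qxk":{"anz":{"a":75,"to":57,"u":71},"cpz":[9,51],"kv":[39,96,31]},"xqg":[[30,46,50],{"ac":21,"fkw":94},{"ahu":36,"w":88,"wjm":46,"z":36},[30,21,81,44],[94,54,29,83]]}
After op 7 (replace /xqg/3/2 89): {"a":{"rh":[68,26,51,25],"yz":[46,87]},"fx":[{"ar":65,"oqn":80},{"dsi":12,"o":28,"q":35},21,{"kgo":42,"r":88},[9,70,44,33]],"qxk":{"anz":{"a":75,"to":57,"u":71},"cpz":[9,51],"kv":[39,96,31]},"xqg":[[30,46,50],{"ac":21,"fkw":94},{"ahu":36,"w":88,"wjm":46,"z":36},[30,21,89,44],[94,54,29,83]]}
After op 8 (add /fx/3/fw 14): {"a":{"rh":[68,26,51,25],"yz":[46,87]},"fx":[{"ar":65,"oqn":80},{"dsi":12,"o":28,"q":35},21,{"fw":14,"kgo":42,"r":88},[9,70,44,33]],"qxk":{"anz":{"a":75,"to":57,"u":71},"cpz":[9,51],"kv":[39,96,31]},"xqg":[[30,46,50],{"ac":21,"fkw":94},{"ahu":36,"w":88,"wjm":46,"z":36},[30,21,89,44],[94,54,29,83]]}
After op 9 (remove /xqg): {"a":{"rh":[68,26,51,25],"yz":[46,87]},"fx":[{"ar":65,"oqn":80},{"dsi":12,"o":28,"q":35},21,{"fw":14,"kgo":42,"r":88},[9,70,44,33]],"qxk":{"anz":{"a":75,"to":57,"u":71},"cpz":[9,51],"kv":[39,96,31]}}
After op 10 (add /qxk/cpz/1 58): {"a":{"rh":[68,26,51,25],"yz":[46,87]},"fx":[{"ar":65,"oqn":80},{"dsi":12,"o":28,"q":35},21,{"fw":14,"kgo":42,"r":88},[9,70,44,33]],"qxk":{"anz":{"a":75,"to":57,"u":71},"cpz":[9,58,51],"kv":[39,96,31]}}
After op 11 (remove /fx/1/dsi): {"a":{"rh":[68,26,51,25],"yz":[46,87]},"fx":[{"ar":65,"oqn":80},{"o":28,"q":35},21,{"fw":14,"kgo":42,"r":88},[9,70,44,33]],"qxk":{"anz":{"a":75,"to":57,"u":71},"cpz":[9,58,51],"kv":[39,96,31]}}
After op 12 (remove /qxk/kv/1): {"a":{"rh":[68,26,51,25],"yz":[46,87]},"fx":[{"ar":65,"oqn":80},{"o":28,"q":35},21,{"fw":14,"kgo":42,"r":88},[9,70,44,33]],"qxk":{"anz":{"a":75,"to":57,"u":71},"cpz":[9,58,51],"kv":[39,31]}}
After op 13 (replace /qxk/cpz/2 22): {"a":{"rh":[68,26,51,25],"yz":[46,87]},"fx":[{"ar":65,"oqn":80},{"o":28,"q":35},21,{"fw":14,"kgo":42,"r":88},[9,70,44,33]],"qxk":{"anz":{"a":75,"to":57,"u":71},"cpz":[9,58,22],"kv":[39,31]}}
After op 14 (remove /a/rh/0): {"a":{"rh":[26,51,25],"yz":[46,87]},"fx":[{"ar":65,"oqn":80},{"o":28,"q":35},21,{"fw":14,"kgo":42,"r":88},[9,70,44,33]],"qxk":{"anz":{"a":75,"to":57,"u":71},"cpz":[9,58,22],"kv":[39,31]}}
After op 15 (replace /qxk/cpz 12): {"a":{"rh":[26,51,25],"yz":[46,87]},"fx":[{"ar":65,"oqn":80},{"o":28,"q":35},21,{"fw":14,"kgo":42,"r":88},[9,70,44,33]],"qxk":{"anz":{"a":75,"to":57,"u":71},"cpz":12,"kv":[39,31]}}
After op 16 (add /qxk/anz/dqm 97): {"a":{"rh":[26,51,25],"yz":[46,87]},"fx":[{"ar":65,"oqn":80},{"o":28,"q":35},21,{"fw":14,"kgo":42,"r":88},[9,70,44,33]],"qxk":{"anz":{"a":75,"dqm":97,"to":57,"u":71},"cpz":12,"kv":[39,31]}}
After op 17 (add /qxk/kv/0 67): {"a":{"rh":[26,51,25],"yz":[46,87]},"fx":[{"ar":65,"oqn":80},{"o":28,"q":35},21,{"fw":14,"kgo":42,"r":88},[9,70,44,33]],"qxk":{"anz":{"a":75,"dqm":97,"to":57,"u":71},"cpz":12,"kv":[67,39,31]}}
After op 18 (remove /fx): {"a":{"rh":[26,51,25],"yz":[46,87]},"qxk":{"anz":{"a":75,"dqm":97,"to":57,"u":71},"cpz":12,"kv":[67,39,31]}}
After op 19 (add /yr 25): {"a":{"rh":[26,51,25],"yz":[46,87]},"qxk":{"anz":{"a":75,"dqm":97,"to":57,"u":71},"cpz":12,"kv":[67,39,31]},"yr":25}
After op 20 (add /a/w 45): {"a":{"rh":[26,51,25],"w":45,"yz":[46,87]},"qxk":{"anz":{"a":75,"dqm":97,"to":57,"u":71},"cpz":12,"kv":[67,39,31]},"yr":25}
After op 21 (add /yr 16): {"a":{"rh":[26,51,25],"w":45,"yz":[46,87]},"qxk":{"anz":{"a":75,"dqm":97,"to":57,"u":71},"cpz":12,"kv":[67,39,31]},"yr":16}
After op 22 (replace /qxk/anz/dqm 57): {"a":{"rh":[26,51,25],"w":45,"yz":[46,87]},"qxk":{"anz":{"a":75,"dqm":57,"to":57,"u":71},"cpz":12,"kv":[67,39,31]},"yr":16}
After op 23 (replace /qxk/anz/u 57): {"a":{"rh":[26,51,25],"w":45,"yz":[46,87]},"qxk":{"anz":{"a":75,"dqm":57,"to":57,"u":57},"cpz":12,"kv":[67,39,31]},"yr":16}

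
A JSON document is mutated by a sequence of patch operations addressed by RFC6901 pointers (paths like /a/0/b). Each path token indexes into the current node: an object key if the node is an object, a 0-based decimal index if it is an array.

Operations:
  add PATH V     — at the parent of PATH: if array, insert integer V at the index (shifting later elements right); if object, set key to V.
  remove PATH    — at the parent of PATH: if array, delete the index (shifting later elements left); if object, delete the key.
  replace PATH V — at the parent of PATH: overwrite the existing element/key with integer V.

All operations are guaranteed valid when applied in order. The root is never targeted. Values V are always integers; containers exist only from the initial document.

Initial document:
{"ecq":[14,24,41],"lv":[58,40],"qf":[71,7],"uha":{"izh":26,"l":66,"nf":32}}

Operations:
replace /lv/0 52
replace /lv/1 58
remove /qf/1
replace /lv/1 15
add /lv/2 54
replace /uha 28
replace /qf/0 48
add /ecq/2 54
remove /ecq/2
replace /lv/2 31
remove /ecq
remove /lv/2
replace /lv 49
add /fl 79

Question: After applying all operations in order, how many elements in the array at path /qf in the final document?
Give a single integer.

After op 1 (replace /lv/0 52): {"ecq":[14,24,41],"lv":[52,40],"qf":[71,7],"uha":{"izh":26,"l":66,"nf":32}}
After op 2 (replace /lv/1 58): {"ecq":[14,24,41],"lv":[52,58],"qf":[71,7],"uha":{"izh":26,"l":66,"nf":32}}
After op 3 (remove /qf/1): {"ecq":[14,24,41],"lv":[52,58],"qf":[71],"uha":{"izh":26,"l":66,"nf":32}}
After op 4 (replace /lv/1 15): {"ecq":[14,24,41],"lv":[52,15],"qf":[71],"uha":{"izh":26,"l":66,"nf":32}}
After op 5 (add /lv/2 54): {"ecq":[14,24,41],"lv":[52,15,54],"qf":[71],"uha":{"izh":26,"l":66,"nf":32}}
After op 6 (replace /uha 28): {"ecq":[14,24,41],"lv":[52,15,54],"qf":[71],"uha":28}
After op 7 (replace /qf/0 48): {"ecq":[14,24,41],"lv":[52,15,54],"qf":[48],"uha":28}
After op 8 (add /ecq/2 54): {"ecq":[14,24,54,41],"lv":[52,15,54],"qf":[48],"uha":28}
After op 9 (remove /ecq/2): {"ecq":[14,24,41],"lv":[52,15,54],"qf":[48],"uha":28}
After op 10 (replace /lv/2 31): {"ecq":[14,24,41],"lv":[52,15,31],"qf":[48],"uha":28}
After op 11 (remove /ecq): {"lv":[52,15,31],"qf":[48],"uha":28}
After op 12 (remove /lv/2): {"lv":[52,15],"qf":[48],"uha":28}
After op 13 (replace /lv 49): {"lv":49,"qf":[48],"uha":28}
After op 14 (add /fl 79): {"fl":79,"lv":49,"qf":[48],"uha":28}
Size at path /qf: 1

Answer: 1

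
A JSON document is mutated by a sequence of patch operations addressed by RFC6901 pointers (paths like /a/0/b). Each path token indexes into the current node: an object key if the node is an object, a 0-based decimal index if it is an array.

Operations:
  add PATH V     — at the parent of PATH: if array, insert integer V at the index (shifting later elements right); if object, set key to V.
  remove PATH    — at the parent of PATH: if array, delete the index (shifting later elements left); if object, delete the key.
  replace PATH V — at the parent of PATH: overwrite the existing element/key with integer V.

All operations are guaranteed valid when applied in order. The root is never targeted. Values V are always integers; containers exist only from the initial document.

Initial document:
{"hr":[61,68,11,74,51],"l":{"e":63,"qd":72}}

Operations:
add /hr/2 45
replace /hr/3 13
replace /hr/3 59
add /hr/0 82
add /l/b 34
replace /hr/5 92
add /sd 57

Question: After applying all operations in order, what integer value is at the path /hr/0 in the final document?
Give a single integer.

After op 1 (add /hr/2 45): {"hr":[61,68,45,11,74,51],"l":{"e":63,"qd":72}}
After op 2 (replace /hr/3 13): {"hr":[61,68,45,13,74,51],"l":{"e":63,"qd":72}}
After op 3 (replace /hr/3 59): {"hr":[61,68,45,59,74,51],"l":{"e":63,"qd":72}}
After op 4 (add /hr/0 82): {"hr":[82,61,68,45,59,74,51],"l":{"e":63,"qd":72}}
After op 5 (add /l/b 34): {"hr":[82,61,68,45,59,74,51],"l":{"b":34,"e":63,"qd":72}}
After op 6 (replace /hr/5 92): {"hr":[82,61,68,45,59,92,51],"l":{"b":34,"e":63,"qd":72}}
After op 7 (add /sd 57): {"hr":[82,61,68,45,59,92,51],"l":{"b":34,"e":63,"qd":72},"sd":57}
Value at /hr/0: 82

Answer: 82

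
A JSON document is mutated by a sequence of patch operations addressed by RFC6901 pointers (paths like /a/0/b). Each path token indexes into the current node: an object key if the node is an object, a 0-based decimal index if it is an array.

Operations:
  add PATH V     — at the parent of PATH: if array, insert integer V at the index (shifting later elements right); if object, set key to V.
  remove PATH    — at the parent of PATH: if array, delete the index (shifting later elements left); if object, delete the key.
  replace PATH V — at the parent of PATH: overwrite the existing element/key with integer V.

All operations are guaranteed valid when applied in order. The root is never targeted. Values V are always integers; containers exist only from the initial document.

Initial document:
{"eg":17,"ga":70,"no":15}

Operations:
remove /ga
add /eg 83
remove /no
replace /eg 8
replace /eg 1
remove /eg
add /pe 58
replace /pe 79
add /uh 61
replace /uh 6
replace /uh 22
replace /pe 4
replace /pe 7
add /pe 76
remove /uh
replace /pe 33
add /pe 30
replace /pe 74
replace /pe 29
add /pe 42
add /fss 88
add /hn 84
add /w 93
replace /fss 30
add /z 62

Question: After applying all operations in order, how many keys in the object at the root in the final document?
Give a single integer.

After op 1 (remove /ga): {"eg":17,"no":15}
After op 2 (add /eg 83): {"eg":83,"no":15}
After op 3 (remove /no): {"eg":83}
After op 4 (replace /eg 8): {"eg":8}
After op 5 (replace /eg 1): {"eg":1}
After op 6 (remove /eg): {}
After op 7 (add /pe 58): {"pe":58}
After op 8 (replace /pe 79): {"pe":79}
After op 9 (add /uh 61): {"pe":79,"uh":61}
After op 10 (replace /uh 6): {"pe":79,"uh":6}
After op 11 (replace /uh 22): {"pe":79,"uh":22}
After op 12 (replace /pe 4): {"pe":4,"uh":22}
After op 13 (replace /pe 7): {"pe":7,"uh":22}
After op 14 (add /pe 76): {"pe":76,"uh":22}
After op 15 (remove /uh): {"pe":76}
After op 16 (replace /pe 33): {"pe":33}
After op 17 (add /pe 30): {"pe":30}
After op 18 (replace /pe 74): {"pe":74}
After op 19 (replace /pe 29): {"pe":29}
After op 20 (add /pe 42): {"pe":42}
After op 21 (add /fss 88): {"fss":88,"pe":42}
After op 22 (add /hn 84): {"fss":88,"hn":84,"pe":42}
After op 23 (add /w 93): {"fss":88,"hn":84,"pe":42,"w":93}
After op 24 (replace /fss 30): {"fss":30,"hn":84,"pe":42,"w":93}
After op 25 (add /z 62): {"fss":30,"hn":84,"pe":42,"w":93,"z":62}
Size at the root: 5

Answer: 5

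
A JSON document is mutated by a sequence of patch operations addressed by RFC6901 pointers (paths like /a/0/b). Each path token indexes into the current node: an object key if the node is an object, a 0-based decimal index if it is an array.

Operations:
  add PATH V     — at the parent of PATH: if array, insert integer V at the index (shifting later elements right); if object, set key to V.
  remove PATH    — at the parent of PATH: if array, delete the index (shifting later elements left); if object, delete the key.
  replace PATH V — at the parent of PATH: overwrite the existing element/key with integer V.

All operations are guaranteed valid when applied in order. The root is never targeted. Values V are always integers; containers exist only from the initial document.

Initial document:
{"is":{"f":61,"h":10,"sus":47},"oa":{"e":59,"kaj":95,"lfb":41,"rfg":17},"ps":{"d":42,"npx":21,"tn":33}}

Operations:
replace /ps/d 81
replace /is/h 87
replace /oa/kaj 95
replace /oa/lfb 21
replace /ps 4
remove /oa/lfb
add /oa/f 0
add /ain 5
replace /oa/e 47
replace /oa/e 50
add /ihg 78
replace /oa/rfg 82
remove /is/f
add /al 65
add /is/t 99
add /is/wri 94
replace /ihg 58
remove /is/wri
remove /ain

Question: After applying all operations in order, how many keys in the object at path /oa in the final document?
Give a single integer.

After op 1 (replace /ps/d 81): {"is":{"f":61,"h":10,"sus":47},"oa":{"e":59,"kaj":95,"lfb":41,"rfg":17},"ps":{"d":81,"npx":21,"tn":33}}
After op 2 (replace /is/h 87): {"is":{"f":61,"h":87,"sus":47},"oa":{"e":59,"kaj":95,"lfb":41,"rfg":17},"ps":{"d":81,"npx":21,"tn":33}}
After op 3 (replace /oa/kaj 95): {"is":{"f":61,"h":87,"sus":47},"oa":{"e":59,"kaj":95,"lfb":41,"rfg":17},"ps":{"d":81,"npx":21,"tn":33}}
After op 4 (replace /oa/lfb 21): {"is":{"f":61,"h":87,"sus":47},"oa":{"e":59,"kaj":95,"lfb":21,"rfg":17},"ps":{"d":81,"npx":21,"tn":33}}
After op 5 (replace /ps 4): {"is":{"f":61,"h":87,"sus":47},"oa":{"e":59,"kaj":95,"lfb":21,"rfg":17},"ps":4}
After op 6 (remove /oa/lfb): {"is":{"f":61,"h":87,"sus":47},"oa":{"e":59,"kaj":95,"rfg":17},"ps":4}
After op 7 (add /oa/f 0): {"is":{"f":61,"h":87,"sus":47},"oa":{"e":59,"f":0,"kaj":95,"rfg":17},"ps":4}
After op 8 (add /ain 5): {"ain":5,"is":{"f":61,"h":87,"sus":47},"oa":{"e":59,"f":0,"kaj":95,"rfg":17},"ps":4}
After op 9 (replace /oa/e 47): {"ain":5,"is":{"f":61,"h":87,"sus":47},"oa":{"e":47,"f":0,"kaj":95,"rfg":17},"ps":4}
After op 10 (replace /oa/e 50): {"ain":5,"is":{"f":61,"h":87,"sus":47},"oa":{"e":50,"f":0,"kaj":95,"rfg":17},"ps":4}
After op 11 (add /ihg 78): {"ain":5,"ihg":78,"is":{"f":61,"h":87,"sus":47},"oa":{"e":50,"f":0,"kaj":95,"rfg":17},"ps":4}
After op 12 (replace /oa/rfg 82): {"ain":5,"ihg":78,"is":{"f":61,"h":87,"sus":47},"oa":{"e":50,"f":0,"kaj":95,"rfg":82},"ps":4}
After op 13 (remove /is/f): {"ain":5,"ihg":78,"is":{"h":87,"sus":47},"oa":{"e":50,"f":0,"kaj":95,"rfg":82},"ps":4}
After op 14 (add /al 65): {"ain":5,"al":65,"ihg":78,"is":{"h":87,"sus":47},"oa":{"e":50,"f":0,"kaj":95,"rfg":82},"ps":4}
After op 15 (add /is/t 99): {"ain":5,"al":65,"ihg":78,"is":{"h":87,"sus":47,"t":99},"oa":{"e":50,"f":0,"kaj":95,"rfg":82},"ps":4}
After op 16 (add /is/wri 94): {"ain":5,"al":65,"ihg":78,"is":{"h":87,"sus":47,"t":99,"wri":94},"oa":{"e":50,"f":0,"kaj":95,"rfg":82},"ps":4}
After op 17 (replace /ihg 58): {"ain":5,"al":65,"ihg":58,"is":{"h":87,"sus":47,"t":99,"wri":94},"oa":{"e":50,"f":0,"kaj":95,"rfg":82},"ps":4}
After op 18 (remove /is/wri): {"ain":5,"al":65,"ihg":58,"is":{"h":87,"sus":47,"t":99},"oa":{"e":50,"f":0,"kaj":95,"rfg":82},"ps":4}
After op 19 (remove /ain): {"al":65,"ihg":58,"is":{"h":87,"sus":47,"t":99},"oa":{"e":50,"f":0,"kaj":95,"rfg":82},"ps":4}
Size at path /oa: 4

Answer: 4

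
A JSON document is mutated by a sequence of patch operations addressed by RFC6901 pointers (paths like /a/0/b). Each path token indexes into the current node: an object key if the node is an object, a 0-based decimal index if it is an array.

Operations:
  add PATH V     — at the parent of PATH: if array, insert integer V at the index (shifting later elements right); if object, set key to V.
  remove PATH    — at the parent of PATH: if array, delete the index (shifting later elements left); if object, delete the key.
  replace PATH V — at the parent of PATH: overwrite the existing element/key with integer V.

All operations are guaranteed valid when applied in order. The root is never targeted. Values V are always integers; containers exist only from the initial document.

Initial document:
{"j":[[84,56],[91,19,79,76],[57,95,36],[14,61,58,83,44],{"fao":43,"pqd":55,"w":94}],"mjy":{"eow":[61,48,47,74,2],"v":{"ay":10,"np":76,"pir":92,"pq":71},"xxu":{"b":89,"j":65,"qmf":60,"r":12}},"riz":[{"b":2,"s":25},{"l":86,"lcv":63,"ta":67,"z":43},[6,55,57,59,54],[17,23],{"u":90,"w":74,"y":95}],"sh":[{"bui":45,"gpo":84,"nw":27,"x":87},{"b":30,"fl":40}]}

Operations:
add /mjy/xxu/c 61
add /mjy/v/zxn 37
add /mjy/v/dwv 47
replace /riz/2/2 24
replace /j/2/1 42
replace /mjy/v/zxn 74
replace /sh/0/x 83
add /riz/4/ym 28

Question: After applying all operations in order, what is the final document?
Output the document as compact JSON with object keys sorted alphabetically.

Answer: {"j":[[84,56],[91,19,79,76],[57,42,36],[14,61,58,83,44],{"fao":43,"pqd":55,"w":94}],"mjy":{"eow":[61,48,47,74,2],"v":{"ay":10,"dwv":47,"np":76,"pir":92,"pq":71,"zxn":74},"xxu":{"b":89,"c":61,"j":65,"qmf":60,"r":12}},"riz":[{"b":2,"s":25},{"l":86,"lcv":63,"ta":67,"z":43},[6,55,24,59,54],[17,23],{"u":90,"w":74,"y":95,"ym":28}],"sh":[{"bui":45,"gpo":84,"nw":27,"x":83},{"b":30,"fl":40}]}

Derivation:
After op 1 (add /mjy/xxu/c 61): {"j":[[84,56],[91,19,79,76],[57,95,36],[14,61,58,83,44],{"fao":43,"pqd":55,"w":94}],"mjy":{"eow":[61,48,47,74,2],"v":{"ay":10,"np":76,"pir":92,"pq":71},"xxu":{"b":89,"c":61,"j":65,"qmf":60,"r":12}},"riz":[{"b":2,"s":25},{"l":86,"lcv":63,"ta":67,"z":43},[6,55,57,59,54],[17,23],{"u":90,"w":74,"y":95}],"sh":[{"bui":45,"gpo":84,"nw":27,"x":87},{"b":30,"fl":40}]}
After op 2 (add /mjy/v/zxn 37): {"j":[[84,56],[91,19,79,76],[57,95,36],[14,61,58,83,44],{"fao":43,"pqd":55,"w":94}],"mjy":{"eow":[61,48,47,74,2],"v":{"ay":10,"np":76,"pir":92,"pq":71,"zxn":37},"xxu":{"b":89,"c":61,"j":65,"qmf":60,"r":12}},"riz":[{"b":2,"s":25},{"l":86,"lcv":63,"ta":67,"z":43},[6,55,57,59,54],[17,23],{"u":90,"w":74,"y":95}],"sh":[{"bui":45,"gpo":84,"nw":27,"x":87},{"b":30,"fl":40}]}
After op 3 (add /mjy/v/dwv 47): {"j":[[84,56],[91,19,79,76],[57,95,36],[14,61,58,83,44],{"fao":43,"pqd":55,"w":94}],"mjy":{"eow":[61,48,47,74,2],"v":{"ay":10,"dwv":47,"np":76,"pir":92,"pq":71,"zxn":37},"xxu":{"b":89,"c":61,"j":65,"qmf":60,"r":12}},"riz":[{"b":2,"s":25},{"l":86,"lcv":63,"ta":67,"z":43},[6,55,57,59,54],[17,23],{"u":90,"w":74,"y":95}],"sh":[{"bui":45,"gpo":84,"nw":27,"x":87},{"b":30,"fl":40}]}
After op 4 (replace /riz/2/2 24): {"j":[[84,56],[91,19,79,76],[57,95,36],[14,61,58,83,44],{"fao":43,"pqd":55,"w":94}],"mjy":{"eow":[61,48,47,74,2],"v":{"ay":10,"dwv":47,"np":76,"pir":92,"pq":71,"zxn":37},"xxu":{"b":89,"c":61,"j":65,"qmf":60,"r":12}},"riz":[{"b":2,"s":25},{"l":86,"lcv":63,"ta":67,"z":43},[6,55,24,59,54],[17,23],{"u":90,"w":74,"y":95}],"sh":[{"bui":45,"gpo":84,"nw":27,"x":87},{"b":30,"fl":40}]}
After op 5 (replace /j/2/1 42): {"j":[[84,56],[91,19,79,76],[57,42,36],[14,61,58,83,44],{"fao":43,"pqd":55,"w":94}],"mjy":{"eow":[61,48,47,74,2],"v":{"ay":10,"dwv":47,"np":76,"pir":92,"pq":71,"zxn":37},"xxu":{"b":89,"c":61,"j":65,"qmf":60,"r":12}},"riz":[{"b":2,"s":25},{"l":86,"lcv":63,"ta":67,"z":43},[6,55,24,59,54],[17,23],{"u":90,"w":74,"y":95}],"sh":[{"bui":45,"gpo":84,"nw":27,"x":87},{"b":30,"fl":40}]}
After op 6 (replace /mjy/v/zxn 74): {"j":[[84,56],[91,19,79,76],[57,42,36],[14,61,58,83,44],{"fao":43,"pqd":55,"w":94}],"mjy":{"eow":[61,48,47,74,2],"v":{"ay":10,"dwv":47,"np":76,"pir":92,"pq":71,"zxn":74},"xxu":{"b":89,"c":61,"j":65,"qmf":60,"r":12}},"riz":[{"b":2,"s":25},{"l":86,"lcv":63,"ta":67,"z":43},[6,55,24,59,54],[17,23],{"u":90,"w":74,"y":95}],"sh":[{"bui":45,"gpo":84,"nw":27,"x":87},{"b":30,"fl":40}]}
After op 7 (replace /sh/0/x 83): {"j":[[84,56],[91,19,79,76],[57,42,36],[14,61,58,83,44],{"fao":43,"pqd":55,"w":94}],"mjy":{"eow":[61,48,47,74,2],"v":{"ay":10,"dwv":47,"np":76,"pir":92,"pq":71,"zxn":74},"xxu":{"b":89,"c":61,"j":65,"qmf":60,"r":12}},"riz":[{"b":2,"s":25},{"l":86,"lcv":63,"ta":67,"z":43},[6,55,24,59,54],[17,23],{"u":90,"w":74,"y":95}],"sh":[{"bui":45,"gpo":84,"nw":27,"x":83},{"b":30,"fl":40}]}
After op 8 (add /riz/4/ym 28): {"j":[[84,56],[91,19,79,76],[57,42,36],[14,61,58,83,44],{"fao":43,"pqd":55,"w":94}],"mjy":{"eow":[61,48,47,74,2],"v":{"ay":10,"dwv":47,"np":76,"pir":92,"pq":71,"zxn":74},"xxu":{"b":89,"c":61,"j":65,"qmf":60,"r":12}},"riz":[{"b":2,"s":25},{"l":86,"lcv":63,"ta":67,"z":43},[6,55,24,59,54],[17,23],{"u":90,"w":74,"y":95,"ym":28}],"sh":[{"bui":45,"gpo":84,"nw":27,"x":83},{"b":30,"fl":40}]}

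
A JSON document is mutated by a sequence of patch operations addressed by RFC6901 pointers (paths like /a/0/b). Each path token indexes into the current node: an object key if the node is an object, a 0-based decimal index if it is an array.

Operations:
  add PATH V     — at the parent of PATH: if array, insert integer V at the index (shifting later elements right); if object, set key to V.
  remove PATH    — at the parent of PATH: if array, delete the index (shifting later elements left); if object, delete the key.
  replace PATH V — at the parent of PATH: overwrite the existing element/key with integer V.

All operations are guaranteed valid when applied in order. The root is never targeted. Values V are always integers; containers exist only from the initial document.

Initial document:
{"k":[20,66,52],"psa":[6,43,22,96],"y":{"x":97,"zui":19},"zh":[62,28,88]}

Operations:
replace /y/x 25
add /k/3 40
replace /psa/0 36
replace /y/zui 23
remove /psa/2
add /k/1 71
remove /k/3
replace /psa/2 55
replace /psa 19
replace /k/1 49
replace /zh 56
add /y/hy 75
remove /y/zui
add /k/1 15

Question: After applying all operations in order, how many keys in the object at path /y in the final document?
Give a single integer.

After op 1 (replace /y/x 25): {"k":[20,66,52],"psa":[6,43,22,96],"y":{"x":25,"zui":19},"zh":[62,28,88]}
After op 2 (add /k/3 40): {"k":[20,66,52,40],"psa":[6,43,22,96],"y":{"x":25,"zui":19},"zh":[62,28,88]}
After op 3 (replace /psa/0 36): {"k":[20,66,52,40],"psa":[36,43,22,96],"y":{"x":25,"zui":19},"zh":[62,28,88]}
After op 4 (replace /y/zui 23): {"k":[20,66,52,40],"psa":[36,43,22,96],"y":{"x":25,"zui":23},"zh":[62,28,88]}
After op 5 (remove /psa/2): {"k":[20,66,52,40],"psa":[36,43,96],"y":{"x":25,"zui":23},"zh":[62,28,88]}
After op 6 (add /k/1 71): {"k":[20,71,66,52,40],"psa":[36,43,96],"y":{"x":25,"zui":23},"zh":[62,28,88]}
After op 7 (remove /k/3): {"k":[20,71,66,40],"psa":[36,43,96],"y":{"x":25,"zui":23},"zh":[62,28,88]}
After op 8 (replace /psa/2 55): {"k":[20,71,66,40],"psa":[36,43,55],"y":{"x":25,"zui":23},"zh":[62,28,88]}
After op 9 (replace /psa 19): {"k":[20,71,66,40],"psa":19,"y":{"x":25,"zui":23},"zh":[62,28,88]}
After op 10 (replace /k/1 49): {"k":[20,49,66,40],"psa":19,"y":{"x":25,"zui":23},"zh":[62,28,88]}
After op 11 (replace /zh 56): {"k":[20,49,66,40],"psa":19,"y":{"x":25,"zui":23},"zh":56}
After op 12 (add /y/hy 75): {"k":[20,49,66,40],"psa":19,"y":{"hy":75,"x":25,"zui":23},"zh":56}
After op 13 (remove /y/zui): {"k":[20,49,66,40],"psa":19,"y":{"hy":75,"x":25},"zh":56}
After op 14 (add /k/1 15): {"k":[20,15,49,66,40],"psa":19,"y":{"hy":75,"x":25},"zh":56}
Size at path /y: 2

Answer: 2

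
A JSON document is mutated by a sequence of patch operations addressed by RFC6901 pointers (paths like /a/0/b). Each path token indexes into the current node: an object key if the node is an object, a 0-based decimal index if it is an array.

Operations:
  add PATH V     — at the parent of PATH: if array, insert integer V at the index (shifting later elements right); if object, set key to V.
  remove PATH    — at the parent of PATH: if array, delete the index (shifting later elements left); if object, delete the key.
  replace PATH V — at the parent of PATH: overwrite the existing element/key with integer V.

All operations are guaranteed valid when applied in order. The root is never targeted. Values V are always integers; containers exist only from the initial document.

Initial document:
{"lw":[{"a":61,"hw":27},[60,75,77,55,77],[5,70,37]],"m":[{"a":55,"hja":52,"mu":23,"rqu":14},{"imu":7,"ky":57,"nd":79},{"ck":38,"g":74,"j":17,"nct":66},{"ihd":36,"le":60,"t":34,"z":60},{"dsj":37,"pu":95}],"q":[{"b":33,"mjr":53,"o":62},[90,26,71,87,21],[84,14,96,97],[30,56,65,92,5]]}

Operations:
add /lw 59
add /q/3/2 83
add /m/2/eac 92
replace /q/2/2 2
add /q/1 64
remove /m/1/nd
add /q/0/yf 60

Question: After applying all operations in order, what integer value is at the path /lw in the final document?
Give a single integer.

Answer: 59

Derivation:
After op 1 (add /lw 59): {"lw":59,"m":[{"a":55,"hja":52,"mu":23,"rqu":14},{"imu":7,"ky":57,"nd":79},{"ck":38,"g":74,"j":17,"nct":66},{"ihd":36,"le":60,"t":34,"z":60},{"dsj":37,"pu":95}],"q":[{"b":33,"mjr":53,"o":62},[90,26,71,87,21],[84,14,96,97],[30,56,65,92,5]]}
After op 2 (add /q/3/2 83): {"lw":59,"m":[{"a":55,"hja":52,"mu":23,"rqu":14},{"imu":7,"ky":57,"nd":79},{"ck":38,"g":74,"j":17,"nct":66},{"ihd":36,"le":60,"t":34,"z":60},{"dsj":37,"pu":95}],"q":[{"b":33,"mjr":53,"o":62},[90,26,71,87,21],[84,14,96,97],[30,56,83,65,92,5]]}
After op 3 (add /m/2/eac 92): {"lw":59,"m":[{"a":55,"hja":52,"mu":23,"rqu":14},{"imu":7,"ky":57,"nd":79},{"ck":38,"eac":92,"g":74,"j":17,"nct":66},{"ihd":36,"le":60,"t":34,"z":60},{"dsj":37,"pu":95}],"q":[{"b":33,"mjr":53,"o":62},[90,26,71,87,21],[84,14,96,97],[30,56,83,65,92,5]]}
After op 4 (replace /q/2/2 2): {"lw":59,"m":[{"a":55,"hja":52,"mu":23,"rqu":14},{"imu":7,"ky":57,"nd":79},{"ck":38,"eac":92,"g":74,"j":17,"nct":66},{"ihd":36,"le":60,"t":34,"z":60},{"dsj":37,"pu":95}],"q":[{"b":33,"mjr":53,"o":62},[90,26,71,87,21],[84,14,2,97],[30,56,83,65,92,5]]}
After op 5 (add /q/1 64): {"lw":59,"m":[{"a":55,"hja":52,"mu":23,"rqu":14},{"imu":7,"ky":57,"nd":79},{"ck":38,"eac":92,"g":74,"j":17,"nct":66},{"ihd":36,"le":60,"t":34,"z":60},{"dsj":37,"pu":95}],"q":[{"b":33,"mjr":53,"o":62},64,[90,26,71,87,21],[84,14,2,97],[30,56,83,65,92,5]]}
After op 6 (remove /m/1/nd): {"lw":59,"m":[{"a":55,"hja":52,"mu":23,"rqu":14},{"imu":7,"ky":57},{"ck":38,"eac":92,"g":74,"j":17,"nct":66},{"ihd":36,"le":60,"t":34,"z":60},{"dsj":37,"pu":95}],"q":[{"b":33,"mjr":53,"o":62},64,[90,26,71,87,21],[84,14,2,97],[30,56,83,65,92,5]]}
After op 7 (add /q/0/yf 60): {"lw":59,"m":[{"a":55,"hja":52,"mu":23,"rqu":14},{"imu":7,"ky":57},{"ck":38,"eac":92,"g":74,"j":17,"nct":66},{"ihd":36,"le":60,"t":34,"z":60},{"dsj":37,"pu":95}],"q":[{"b":33,"mjr":53,"o":62,"yf":60},64,[90,26,71,87,21],[84,14,2,97],[30,56,83,65,92,5]]}
Value at /lw: 59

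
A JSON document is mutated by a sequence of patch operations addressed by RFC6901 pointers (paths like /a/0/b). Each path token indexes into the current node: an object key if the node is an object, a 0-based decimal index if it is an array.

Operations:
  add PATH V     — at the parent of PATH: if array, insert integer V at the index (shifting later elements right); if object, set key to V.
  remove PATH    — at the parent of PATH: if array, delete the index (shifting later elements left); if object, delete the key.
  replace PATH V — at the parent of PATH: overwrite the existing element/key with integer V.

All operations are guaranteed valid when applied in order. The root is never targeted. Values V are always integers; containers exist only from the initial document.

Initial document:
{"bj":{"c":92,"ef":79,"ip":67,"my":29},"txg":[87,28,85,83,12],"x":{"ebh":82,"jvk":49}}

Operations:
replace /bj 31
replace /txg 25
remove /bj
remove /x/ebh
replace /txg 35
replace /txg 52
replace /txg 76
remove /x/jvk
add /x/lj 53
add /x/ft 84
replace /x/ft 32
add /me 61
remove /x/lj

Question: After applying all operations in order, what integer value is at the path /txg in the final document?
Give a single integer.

Answer: 76

Derivation:
After op 1 (replace /bj 31): {"bj":31,"txg":[87,28,85,83,12],"x":{"ebh":82,"jvk":49}}
After op 2 (replace /txg 25): {"bj":31,"txg":25,"x":{"ebh":82,"jvk":49}}
After op 3 (remove /bj): {"txg":25,"x":{"ebh":82,"jvk":49}}
After op 4 (remove /x/ebh): {"txg":25,"x":{"jvk":49}}
After op 5 (replace /txg 35): {"txg":35,"x":{"jvk":49}}
After op 6 (replace /txg 52): {"txg":52,"x":{"jvk":49}}
After op 7 (replace /txg 76): {"txg":76,"x":{"jvk":49}}
After op 8 (remove /x/jvk): {"txg":76,"x":{}}
After op 9 (add /x/lj 53): {"txg":76,"x":{"lj":53}}
After op 10 (add /x/ft 84): {"txg":76,"x":{"ft":84,"lj":53}}
After op 11 (replace /x/ft 32): {"txg":76,"x":{"ft":32,"lj":53}}
After op 12 (add /me 61): {"me":61,"txg":76,"x":{"ft":32,"lj":53}}
After op 13 (remove /x/lj): {"me":61,"txg":76,"x":{"ft":32}}
Value at /txg: 76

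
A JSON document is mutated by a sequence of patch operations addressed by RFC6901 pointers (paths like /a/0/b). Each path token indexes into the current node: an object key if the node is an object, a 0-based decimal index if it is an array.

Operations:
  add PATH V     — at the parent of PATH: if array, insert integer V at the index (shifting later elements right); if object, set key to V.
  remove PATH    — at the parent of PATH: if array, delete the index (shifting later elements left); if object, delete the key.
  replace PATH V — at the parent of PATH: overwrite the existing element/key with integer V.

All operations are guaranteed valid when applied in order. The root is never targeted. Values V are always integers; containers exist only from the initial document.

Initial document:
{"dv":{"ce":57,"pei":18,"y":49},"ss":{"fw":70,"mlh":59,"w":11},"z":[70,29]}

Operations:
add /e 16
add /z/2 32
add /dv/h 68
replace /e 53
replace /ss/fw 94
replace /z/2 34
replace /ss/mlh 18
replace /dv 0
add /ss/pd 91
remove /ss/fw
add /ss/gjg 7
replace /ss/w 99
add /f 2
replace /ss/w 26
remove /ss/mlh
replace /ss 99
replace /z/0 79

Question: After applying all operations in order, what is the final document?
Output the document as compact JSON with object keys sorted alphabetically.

After op 1 (add /e 16): {"dv":{"ce":57,"pei":18,"y":49},"e":16,"ss":{"fw":70,"mlh":59,"w":11},"z":[70,29]}
After op 2 (add /z/2 32): {"dv":{"ce":57,"pei":18,"y":49},"e":16,"ss":{"fw":70,"mlh":59,"w":11},"z":[70,29,32]}
After op 3 (add /dv/h 68): {"dv":{"ce":57,"h":68,"pei":18,"y":49},"e":16,"ss":{"fw":70,"mlh":59,"w":11},"z":[70,29,32]}
After op 4 (replace /e 53): {"dv":{"ce":57,"h":68,"pei":18,"y":49},"e":53,"ss":{"fw":70,"mlh":59,"w":11},"z":[70,29,32]}
After op 5 (replace /ss/fw 94): {"dv":{"ce":57,"h":68,"pei":18,"y":49},"e":53,"ss":{"fw":94,"mlh":59,"w":11},"z":[70,29,32]}
After op 6 (replace /z/2 34): {"dv":{"ce":57,"h":68,"pei":18,"y":49},"e":53,"ss":{"fw":94,"mlh":59,"w":11},"z":[70,29,34]}
After op 7 (replace /ss/mlh 18): {"dv":{"ce":57,"h":68,"pei":18,"y":49},"e":53,"ss":{"fw":94,"mlh":18,"w":11},"z":[70,29,34]}
After op 8 (replace /dv 0): {"dv":0,"e":53,"ss":{"fw":94,"mlh":18,"w":11},"z":[70,29,34]}
After op 9 (add /ss/pd 91): {"dv":0,"e":53,"ss":{"fw":94,"mlh":18,"pd":91,"w":11},"z":[70,29,34]}
After op 10 (remove /ss/fw): {"dv":0,"e":53,"ss":{"mlh":18,"pd":91,"w":11},"z":[70,29,34]}
After op 11 (add /ss/gjg 7): {"dv":0,"e":53,"ss":{"gjg":7,"mlh":18,"pd":91,"w":11},"z":[70,29,34]}
After op 12 (replace /ss/w 99): {"dv":0,"e":53,"ss":{"gjg":7,"mlh":18,"pd":91,"w":99},"z":[70,29,34]}
After op 13 (add /f 2): {"dv":0,"e":53,"f":2,"ss":{"gjg":7,"mlh":18,"pd":91,"w":99},"z":[70,29,34]}
After op 14 (replace /ss/w 26): {"dv":0,"e":53,"f":2,"ss":{"gjg":7,"mlh":18,"pd":91,"w":26},"z":[70,29,34]}
After op 15 (remove /ss/mlh): {"dv":0,"e":53,"f":2,"ss":{"gjg":7,"pd":91,"w":26},"z":[70,29,34]}
After op 16 (replace /ss 99): {"dv":0,"e":53,"f":2,"ss":99,"z":[70,29,34]}
After op 17 (replace /z/0 79): {"dv":0,"e":53,"f":2,"ss":99,"z":[79,29,34]}

Answer: {"dv":0,"e":53,"f":2,"ss":99,"z":[79,29,34]}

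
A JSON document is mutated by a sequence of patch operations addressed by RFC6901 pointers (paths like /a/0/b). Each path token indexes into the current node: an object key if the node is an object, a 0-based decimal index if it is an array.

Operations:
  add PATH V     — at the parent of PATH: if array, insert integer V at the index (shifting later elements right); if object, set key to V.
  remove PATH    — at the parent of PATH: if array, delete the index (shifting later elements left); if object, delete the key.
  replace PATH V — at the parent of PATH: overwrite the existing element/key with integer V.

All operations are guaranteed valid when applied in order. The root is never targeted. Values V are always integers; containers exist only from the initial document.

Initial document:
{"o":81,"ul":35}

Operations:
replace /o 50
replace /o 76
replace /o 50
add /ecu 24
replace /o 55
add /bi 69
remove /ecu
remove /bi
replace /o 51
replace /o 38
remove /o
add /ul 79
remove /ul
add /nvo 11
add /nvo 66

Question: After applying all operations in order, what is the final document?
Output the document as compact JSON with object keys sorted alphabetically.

After op 1 (replace /o 50): {"o":50,"ul":35}
After op 2 (replace /o 76): {"o":76,"ul":35}
After op 3 (replace /o 50): {"o":50,"ul":35}
After op 4 (add /ecu 24): {"ecu":24,"o":50,"ul":35}
After op 5 (replace /o 55): {"ecu":24,"o":55,"ul":35}
After op 6 (add /bi 69): {"bi":69,"ecu":24,"o":55,"ul":35}
After op 7 (remove /ecu): {"bi":69,"o":55,"ul":35}
After op 8 (remove /bi): {"o":55,"ul":35}
After op 9 (replace /o 51): {"o":51,"ul":35}
After op 10 (replace /o 38): {"o":38,"ul":35}
After op 11 (remove /o): {"ul":35}
After op 12 (add /ul 79): {"ul":79}
After op 13 (remove /ul): {}
After op 14 (add /nvo 11): {"nvo":11}
After op 15 (add /nvo 66): {"nvo":66}

Answer: {"nvo":66}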